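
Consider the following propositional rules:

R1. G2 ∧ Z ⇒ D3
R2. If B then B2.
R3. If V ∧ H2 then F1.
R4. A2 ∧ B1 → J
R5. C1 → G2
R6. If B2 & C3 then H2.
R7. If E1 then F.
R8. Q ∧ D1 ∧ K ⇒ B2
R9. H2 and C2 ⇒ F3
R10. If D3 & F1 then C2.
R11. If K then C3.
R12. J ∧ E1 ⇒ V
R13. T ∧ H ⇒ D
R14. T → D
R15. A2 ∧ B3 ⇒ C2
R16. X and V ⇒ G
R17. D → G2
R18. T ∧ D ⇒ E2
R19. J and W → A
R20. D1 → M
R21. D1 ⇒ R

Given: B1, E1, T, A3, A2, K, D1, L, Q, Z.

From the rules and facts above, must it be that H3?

Forward chaining from the given facts derives: J, F, B2, C3, V, D, G2, E2, M, R, D3, H2, F1, C2, F3.
No rule has H3 as its conclusion, and it is not among the given facts.

No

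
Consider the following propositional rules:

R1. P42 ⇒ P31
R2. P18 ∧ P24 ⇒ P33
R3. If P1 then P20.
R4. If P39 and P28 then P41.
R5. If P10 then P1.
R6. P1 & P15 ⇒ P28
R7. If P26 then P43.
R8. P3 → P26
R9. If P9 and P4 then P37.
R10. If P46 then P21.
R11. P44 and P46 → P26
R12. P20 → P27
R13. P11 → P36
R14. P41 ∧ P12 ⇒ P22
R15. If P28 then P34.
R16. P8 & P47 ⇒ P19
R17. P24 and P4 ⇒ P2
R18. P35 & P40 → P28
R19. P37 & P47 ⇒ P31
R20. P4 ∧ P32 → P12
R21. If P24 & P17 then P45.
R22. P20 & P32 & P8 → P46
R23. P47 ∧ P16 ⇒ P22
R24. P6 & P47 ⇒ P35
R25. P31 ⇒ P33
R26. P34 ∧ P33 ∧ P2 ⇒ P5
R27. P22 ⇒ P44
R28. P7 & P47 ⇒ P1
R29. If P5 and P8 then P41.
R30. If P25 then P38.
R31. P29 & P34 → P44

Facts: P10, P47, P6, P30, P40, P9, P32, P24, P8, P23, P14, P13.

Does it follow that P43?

Forward chaining from the given facts derives: P1, P19, P35, P20, P27, P28, P46, P21, P34.
The only rule concluding P43 is R7, which needs P26; that is never established.

No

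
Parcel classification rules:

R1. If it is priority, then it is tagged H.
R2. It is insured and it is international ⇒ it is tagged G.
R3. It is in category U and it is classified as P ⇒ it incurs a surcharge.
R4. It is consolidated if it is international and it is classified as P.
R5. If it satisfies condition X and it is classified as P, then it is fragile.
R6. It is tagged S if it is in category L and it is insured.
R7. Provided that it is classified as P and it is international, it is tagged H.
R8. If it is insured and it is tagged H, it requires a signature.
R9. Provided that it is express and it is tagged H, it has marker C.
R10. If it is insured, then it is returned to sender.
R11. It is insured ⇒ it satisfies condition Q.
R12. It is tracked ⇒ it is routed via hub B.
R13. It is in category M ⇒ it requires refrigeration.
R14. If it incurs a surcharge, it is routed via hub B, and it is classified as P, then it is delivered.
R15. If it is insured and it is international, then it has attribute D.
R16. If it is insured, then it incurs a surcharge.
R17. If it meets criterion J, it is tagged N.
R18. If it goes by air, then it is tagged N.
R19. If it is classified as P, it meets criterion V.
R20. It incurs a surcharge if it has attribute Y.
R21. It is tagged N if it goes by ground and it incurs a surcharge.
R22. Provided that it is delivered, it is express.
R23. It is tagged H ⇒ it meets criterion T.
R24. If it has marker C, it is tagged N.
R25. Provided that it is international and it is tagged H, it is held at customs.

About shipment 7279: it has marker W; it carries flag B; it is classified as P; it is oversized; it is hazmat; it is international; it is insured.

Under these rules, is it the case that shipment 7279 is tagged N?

No

Forward chaining from the given facts derives: is tagged G, is consolidated, is tagged H, requires a signature, is returned to sender, satisfies condition Q, has attribute D, incurs a surcharge, meets criterion V, meets criterion T, is held at customs.
Rules concluding "it is tagged N": R17 needs "it meets criterion J"; R18 needs "it goes by air"; R21 needs "it goes by ground"; R24 needs "it has marker C" — none of these are established.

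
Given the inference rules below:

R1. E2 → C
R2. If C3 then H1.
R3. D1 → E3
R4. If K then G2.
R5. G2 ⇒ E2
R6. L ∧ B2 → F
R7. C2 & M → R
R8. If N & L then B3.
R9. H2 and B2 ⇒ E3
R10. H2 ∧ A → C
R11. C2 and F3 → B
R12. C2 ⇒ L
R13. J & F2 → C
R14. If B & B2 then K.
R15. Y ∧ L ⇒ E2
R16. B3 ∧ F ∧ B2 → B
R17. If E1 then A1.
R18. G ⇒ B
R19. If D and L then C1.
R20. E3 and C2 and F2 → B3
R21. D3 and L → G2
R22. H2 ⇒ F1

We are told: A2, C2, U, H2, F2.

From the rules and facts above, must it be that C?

Forward chaining from the given facts derives: L, F1.
Rules concluding C: R1 needs E2; R10 needs A; R13 needs J — none of these are established.

No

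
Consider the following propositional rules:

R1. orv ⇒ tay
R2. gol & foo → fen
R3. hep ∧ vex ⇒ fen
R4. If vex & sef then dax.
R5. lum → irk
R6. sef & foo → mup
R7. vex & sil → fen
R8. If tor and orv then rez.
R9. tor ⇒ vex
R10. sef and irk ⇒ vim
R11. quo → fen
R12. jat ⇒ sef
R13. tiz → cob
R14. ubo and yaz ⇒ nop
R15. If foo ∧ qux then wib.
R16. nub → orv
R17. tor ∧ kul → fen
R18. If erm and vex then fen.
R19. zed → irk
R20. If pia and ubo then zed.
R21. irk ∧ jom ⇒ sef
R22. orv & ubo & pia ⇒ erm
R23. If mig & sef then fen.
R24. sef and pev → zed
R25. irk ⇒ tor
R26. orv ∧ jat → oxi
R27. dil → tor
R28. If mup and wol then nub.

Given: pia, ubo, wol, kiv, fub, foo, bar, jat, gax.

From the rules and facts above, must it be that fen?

Yes

sef  (by R12: jat)
zed  (by R20: pia, ubo)
mup  (by R6: sef, foo)
irk  (by R19: zed)
tor  (by R25: irk)
nub  (by R28: mup, wol)
vex  (by R9: tor)
orv  (by R16: nub)
erm  (by R22: orv, ubo, pia)
fen  (by R18: erm, vex)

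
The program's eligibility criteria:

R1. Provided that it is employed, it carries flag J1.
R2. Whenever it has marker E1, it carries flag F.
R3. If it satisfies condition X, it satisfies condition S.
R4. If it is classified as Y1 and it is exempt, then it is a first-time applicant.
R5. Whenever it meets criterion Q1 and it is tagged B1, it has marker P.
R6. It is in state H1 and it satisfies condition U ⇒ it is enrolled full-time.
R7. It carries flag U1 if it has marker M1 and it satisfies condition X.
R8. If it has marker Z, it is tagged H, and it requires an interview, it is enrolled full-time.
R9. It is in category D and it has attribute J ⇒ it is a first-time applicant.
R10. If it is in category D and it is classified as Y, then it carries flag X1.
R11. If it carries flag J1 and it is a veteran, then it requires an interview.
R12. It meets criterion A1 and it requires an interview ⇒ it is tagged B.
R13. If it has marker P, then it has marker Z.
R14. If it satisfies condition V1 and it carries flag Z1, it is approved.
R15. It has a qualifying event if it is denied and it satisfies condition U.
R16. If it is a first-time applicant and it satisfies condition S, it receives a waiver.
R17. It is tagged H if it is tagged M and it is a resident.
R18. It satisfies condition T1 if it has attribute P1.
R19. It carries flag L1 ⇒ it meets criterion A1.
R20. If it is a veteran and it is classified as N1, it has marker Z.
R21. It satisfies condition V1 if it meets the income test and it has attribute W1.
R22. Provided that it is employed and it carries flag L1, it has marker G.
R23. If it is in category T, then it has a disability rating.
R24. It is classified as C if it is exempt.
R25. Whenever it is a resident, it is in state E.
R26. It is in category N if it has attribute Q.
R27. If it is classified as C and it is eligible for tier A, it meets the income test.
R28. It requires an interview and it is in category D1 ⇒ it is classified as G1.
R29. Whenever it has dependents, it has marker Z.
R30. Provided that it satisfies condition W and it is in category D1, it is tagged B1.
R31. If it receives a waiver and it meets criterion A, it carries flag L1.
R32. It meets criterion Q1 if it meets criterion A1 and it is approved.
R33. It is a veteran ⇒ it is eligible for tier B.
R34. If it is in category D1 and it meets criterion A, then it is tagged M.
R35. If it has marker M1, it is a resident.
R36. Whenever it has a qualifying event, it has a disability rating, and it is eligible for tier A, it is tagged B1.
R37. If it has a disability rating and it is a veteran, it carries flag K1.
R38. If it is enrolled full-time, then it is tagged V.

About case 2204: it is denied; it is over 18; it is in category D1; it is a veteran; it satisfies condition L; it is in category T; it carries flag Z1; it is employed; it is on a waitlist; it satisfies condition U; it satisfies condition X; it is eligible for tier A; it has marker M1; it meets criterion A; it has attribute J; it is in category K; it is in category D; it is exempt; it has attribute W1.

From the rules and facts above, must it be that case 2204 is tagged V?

By R1 (it is employed): it carries flag J1.
By R3 (it satisfies condition X): it satisfies condition S.
By R9 (it is in category D, it has attribute J): it is a first-time applicant.
By R11 (it carries flag J1, it is a veteran): it requires an interview.
By R15 (it is denied, it satisfies condition U): it has a qualifying event.
By R16 (it is a first-time applicant, it satisfies condition S): it receives a waiver.
By R23 (it is in category T): it has a disability rating.
By R24 (it is exempt): it is classified as C.
By R27 (it is classified as C, it is eligible for tier A): it meets the income test.
By R31 (it receives a waiver, it meets criterion A): it carries flag L1.
By R34 (it is in category D1, it meets criterion A): it is tagged M.
By R35 (it has marker M1): it is a resident.
By R36 (it has a qualifying event, it has a disability rating, it is eligible for tier A): it is tagged B1.
By R17 (it is tagged M, it is a resident): it is tagged H.
By R19 (it carries flag L1): it meets criterion A1.
By R21 (it meets the income test, it has attribute W1): it satisfies condition V1.
By R14 (it satisfies condition V1, it carries flag Z1): it is approved.
By R32 (it meets criterion A1, it is approved): it meets criterion Q1.
By R5 (it meets criterion Q1, it is tagged B1): it has marker P.
By R13 (it has marker P): it has marker Z.
By R8 (it has marker Z, it is tagged H, it requires an interview): it is enrolled full-time.
By R38 (it is enrolled full-time): it is tagged V.

Yes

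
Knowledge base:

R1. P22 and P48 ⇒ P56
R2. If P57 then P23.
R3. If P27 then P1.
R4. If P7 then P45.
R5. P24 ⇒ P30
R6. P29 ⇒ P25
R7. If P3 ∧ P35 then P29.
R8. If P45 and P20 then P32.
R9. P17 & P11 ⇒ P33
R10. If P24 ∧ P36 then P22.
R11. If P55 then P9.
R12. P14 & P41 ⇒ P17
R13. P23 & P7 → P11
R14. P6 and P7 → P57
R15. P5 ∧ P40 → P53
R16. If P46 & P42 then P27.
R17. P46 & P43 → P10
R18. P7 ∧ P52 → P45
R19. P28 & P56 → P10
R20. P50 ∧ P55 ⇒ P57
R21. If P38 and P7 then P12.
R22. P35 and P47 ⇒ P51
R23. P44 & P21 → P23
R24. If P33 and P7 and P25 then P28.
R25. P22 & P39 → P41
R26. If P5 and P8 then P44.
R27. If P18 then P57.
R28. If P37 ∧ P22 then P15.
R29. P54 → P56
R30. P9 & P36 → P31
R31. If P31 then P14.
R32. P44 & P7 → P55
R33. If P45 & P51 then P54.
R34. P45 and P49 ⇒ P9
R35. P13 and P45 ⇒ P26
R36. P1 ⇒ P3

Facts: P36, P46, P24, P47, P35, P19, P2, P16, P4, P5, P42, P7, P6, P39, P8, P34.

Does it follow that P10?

Yes

P45  (by R4: P7)
P22  (by R10: P24, P36)
P57  (by R14: P6, P7)
P27  (by R16: P46, P42)
P51  (by R22: P35, P47)
P41  (by R25: P22, P39)
P44  (by R26: P5, P8)
P55  (by R32: P44, P7)
P54  (by R33: P45, P51)
P23  (by R2: P57)
P1  (by R3: P27)
P9  (by R11: P55)
P11  (by R13: P23, P7)
P56  (by R29: P54)
P31  (by R30: P9, P36)
P14  (by R31: P31)
P3  (by R36: P1)
P29  (by R7: P3, P35)
P17  (by R12: P14, P41)
P25  (by R6: P29)
P33  (by R9: P17, P11)
P28  (by R24: P33, P7, P25)
P10  (by R19: P28, P56)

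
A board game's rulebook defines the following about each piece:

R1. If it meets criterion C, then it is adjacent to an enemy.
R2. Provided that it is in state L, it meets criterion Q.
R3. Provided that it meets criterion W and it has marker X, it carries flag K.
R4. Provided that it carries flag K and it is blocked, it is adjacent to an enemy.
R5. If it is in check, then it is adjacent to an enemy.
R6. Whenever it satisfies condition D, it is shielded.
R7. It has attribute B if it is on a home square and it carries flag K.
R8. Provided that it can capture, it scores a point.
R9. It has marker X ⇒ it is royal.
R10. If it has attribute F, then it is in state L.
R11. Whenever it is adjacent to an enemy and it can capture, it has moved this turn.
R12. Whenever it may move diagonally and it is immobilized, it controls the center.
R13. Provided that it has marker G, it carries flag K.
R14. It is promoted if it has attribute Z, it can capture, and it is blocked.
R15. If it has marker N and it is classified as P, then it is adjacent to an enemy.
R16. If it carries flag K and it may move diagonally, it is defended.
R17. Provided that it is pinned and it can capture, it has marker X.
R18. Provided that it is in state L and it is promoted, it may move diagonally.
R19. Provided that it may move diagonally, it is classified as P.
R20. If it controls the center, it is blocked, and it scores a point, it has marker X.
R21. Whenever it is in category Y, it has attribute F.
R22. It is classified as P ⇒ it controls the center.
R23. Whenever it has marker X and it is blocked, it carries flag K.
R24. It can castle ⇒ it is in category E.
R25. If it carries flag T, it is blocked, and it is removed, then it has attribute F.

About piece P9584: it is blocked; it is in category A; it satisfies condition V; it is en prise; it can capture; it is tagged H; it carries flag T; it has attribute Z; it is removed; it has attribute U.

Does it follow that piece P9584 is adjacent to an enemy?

By R8 (it can capture): it scores a point.
By R14 (it has attribute Z, it can capture, it is blocked): it is promoted.
By R25 (it carries flag T, it is blocked, it is removed): it has attribute F.
By R10 (it has attribute F): it is in state L.
By R18 (it is in state L, it is promoted): it may move diagonally.
By R19 (it may move diagonally): it is classified as P.
By R22 (it is classified as P): it controls the center.
By R20 (it controls the center, it is blocked, it scores a point): it has marker X.
By R23 (it has marker X, it is blocked): it carries flag K.
By R4 (it carries flag K, it is blocked): it is adjacent to an enemy.

Yes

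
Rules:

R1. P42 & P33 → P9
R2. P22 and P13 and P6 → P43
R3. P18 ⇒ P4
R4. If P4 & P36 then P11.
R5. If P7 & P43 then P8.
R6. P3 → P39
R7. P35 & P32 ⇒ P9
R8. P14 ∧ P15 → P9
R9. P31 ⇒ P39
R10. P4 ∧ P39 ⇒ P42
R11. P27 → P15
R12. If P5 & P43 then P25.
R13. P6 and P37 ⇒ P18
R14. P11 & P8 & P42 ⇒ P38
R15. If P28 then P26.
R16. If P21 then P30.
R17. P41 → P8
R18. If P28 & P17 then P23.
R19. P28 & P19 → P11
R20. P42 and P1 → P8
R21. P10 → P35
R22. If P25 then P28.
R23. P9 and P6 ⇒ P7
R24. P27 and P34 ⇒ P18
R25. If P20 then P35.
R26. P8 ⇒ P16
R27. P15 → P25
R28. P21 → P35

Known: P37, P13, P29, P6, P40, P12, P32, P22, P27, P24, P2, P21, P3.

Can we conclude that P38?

No

Forward chaining from the given facts derives: P43, P39, P15, P18, P30, P25, P35, P4, P9, P42, P28, P7, P8, P26, P16.
The only rule concluding P38 is R14, which needs P11; that is never established.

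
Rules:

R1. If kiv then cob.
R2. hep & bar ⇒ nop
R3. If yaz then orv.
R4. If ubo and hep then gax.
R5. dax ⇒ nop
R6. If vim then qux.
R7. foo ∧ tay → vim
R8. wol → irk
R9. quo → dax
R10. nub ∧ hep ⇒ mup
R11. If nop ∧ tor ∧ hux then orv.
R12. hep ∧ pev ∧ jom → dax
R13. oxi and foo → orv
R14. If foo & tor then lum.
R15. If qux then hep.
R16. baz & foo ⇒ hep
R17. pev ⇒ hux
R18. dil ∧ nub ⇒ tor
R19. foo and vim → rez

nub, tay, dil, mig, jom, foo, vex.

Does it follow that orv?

Forward chaining from the given facts derives: vim, tor, rez, qux, lum, hep, mup.
Rules concluding orv: R3 needs yaz; R11 needs nop; R13 needs oxi — none of these are established.

No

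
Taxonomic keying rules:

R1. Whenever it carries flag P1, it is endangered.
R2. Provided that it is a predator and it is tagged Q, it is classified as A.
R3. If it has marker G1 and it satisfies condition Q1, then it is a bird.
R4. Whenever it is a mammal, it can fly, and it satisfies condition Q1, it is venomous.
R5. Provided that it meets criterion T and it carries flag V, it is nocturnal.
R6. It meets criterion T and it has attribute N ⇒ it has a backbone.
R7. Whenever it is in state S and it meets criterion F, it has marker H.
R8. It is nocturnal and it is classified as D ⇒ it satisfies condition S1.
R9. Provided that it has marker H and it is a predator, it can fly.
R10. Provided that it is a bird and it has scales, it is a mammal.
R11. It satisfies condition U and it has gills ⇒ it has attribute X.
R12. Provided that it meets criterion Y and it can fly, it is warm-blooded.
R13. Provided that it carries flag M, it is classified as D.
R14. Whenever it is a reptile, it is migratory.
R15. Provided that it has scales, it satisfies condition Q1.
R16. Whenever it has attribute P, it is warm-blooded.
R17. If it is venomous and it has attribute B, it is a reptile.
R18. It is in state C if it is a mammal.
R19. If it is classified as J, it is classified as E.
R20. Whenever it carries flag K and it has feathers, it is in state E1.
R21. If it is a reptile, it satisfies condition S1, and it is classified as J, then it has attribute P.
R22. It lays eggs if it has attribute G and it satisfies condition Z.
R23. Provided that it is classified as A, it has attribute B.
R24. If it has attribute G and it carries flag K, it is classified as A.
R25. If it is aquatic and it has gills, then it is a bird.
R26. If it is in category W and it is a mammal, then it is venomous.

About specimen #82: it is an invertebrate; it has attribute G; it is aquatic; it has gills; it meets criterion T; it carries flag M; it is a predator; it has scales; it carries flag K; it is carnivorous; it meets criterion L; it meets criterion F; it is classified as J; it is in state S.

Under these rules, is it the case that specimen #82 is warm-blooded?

No

Forward chaining from the given facts derives: has marker H, can fly, is classified as D, satisfies condition Q1, is classified as E, is classified as A, is a bird, is a mammal, is in state C, has attribute B, is venomous, is a reptile, is migratory.
Rules concluding "it is warm-blooded": R12 needs "it meets criterion Y"; R16 needs "it has attribute P" — none of these are established.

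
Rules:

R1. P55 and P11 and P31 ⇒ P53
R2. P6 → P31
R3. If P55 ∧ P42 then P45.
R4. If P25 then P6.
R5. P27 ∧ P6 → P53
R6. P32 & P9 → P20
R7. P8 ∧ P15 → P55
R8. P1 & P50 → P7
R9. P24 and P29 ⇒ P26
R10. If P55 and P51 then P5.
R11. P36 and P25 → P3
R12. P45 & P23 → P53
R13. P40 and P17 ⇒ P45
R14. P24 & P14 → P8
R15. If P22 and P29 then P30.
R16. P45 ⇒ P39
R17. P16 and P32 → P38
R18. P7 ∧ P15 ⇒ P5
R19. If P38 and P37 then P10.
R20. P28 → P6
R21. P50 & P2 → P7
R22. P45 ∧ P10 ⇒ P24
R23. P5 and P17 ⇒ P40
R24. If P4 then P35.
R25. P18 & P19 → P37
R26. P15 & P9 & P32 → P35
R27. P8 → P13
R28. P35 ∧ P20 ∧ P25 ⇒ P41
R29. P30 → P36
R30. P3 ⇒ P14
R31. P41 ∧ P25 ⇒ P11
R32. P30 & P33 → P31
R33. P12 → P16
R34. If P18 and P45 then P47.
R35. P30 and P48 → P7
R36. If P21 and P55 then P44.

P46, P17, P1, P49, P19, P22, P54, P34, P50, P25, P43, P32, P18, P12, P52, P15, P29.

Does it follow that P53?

Forward chaining from the given facts derives: P6, P7, P30, P5, P40, P37, P36, P16, P31, P3, P45, P39, P38, P10, P24, P14, P47, P26, P8, P13, P55.
Rules concluding P53: R1 needs P11; R5 needs P27; R12 needs P23 — none of these are established.

No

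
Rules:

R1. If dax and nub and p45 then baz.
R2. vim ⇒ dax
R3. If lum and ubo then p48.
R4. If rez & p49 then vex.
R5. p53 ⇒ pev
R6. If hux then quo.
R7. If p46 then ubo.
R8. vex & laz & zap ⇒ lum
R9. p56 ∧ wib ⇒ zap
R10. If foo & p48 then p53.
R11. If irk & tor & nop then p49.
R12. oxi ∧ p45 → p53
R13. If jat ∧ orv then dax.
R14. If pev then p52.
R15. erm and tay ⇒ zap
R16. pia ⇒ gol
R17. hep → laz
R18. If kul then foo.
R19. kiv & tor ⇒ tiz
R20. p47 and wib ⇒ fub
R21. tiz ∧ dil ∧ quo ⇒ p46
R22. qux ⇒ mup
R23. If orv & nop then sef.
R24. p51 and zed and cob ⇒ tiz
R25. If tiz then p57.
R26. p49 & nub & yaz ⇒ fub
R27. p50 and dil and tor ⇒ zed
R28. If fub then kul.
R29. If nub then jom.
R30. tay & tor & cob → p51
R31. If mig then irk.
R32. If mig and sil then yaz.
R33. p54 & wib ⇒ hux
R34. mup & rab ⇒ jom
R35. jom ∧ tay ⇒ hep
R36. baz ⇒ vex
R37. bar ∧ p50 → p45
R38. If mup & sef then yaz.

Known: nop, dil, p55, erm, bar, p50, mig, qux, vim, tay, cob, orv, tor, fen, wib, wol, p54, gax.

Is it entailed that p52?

No

Forward chaining from the given facts derives: dax, zap, mup, sef, zed, p51, irk, hux, p45, yaz, quo, p49, tiz, p57, p46, ubo.
The only rule concluding p52 is R14, which needs pev; that is never established.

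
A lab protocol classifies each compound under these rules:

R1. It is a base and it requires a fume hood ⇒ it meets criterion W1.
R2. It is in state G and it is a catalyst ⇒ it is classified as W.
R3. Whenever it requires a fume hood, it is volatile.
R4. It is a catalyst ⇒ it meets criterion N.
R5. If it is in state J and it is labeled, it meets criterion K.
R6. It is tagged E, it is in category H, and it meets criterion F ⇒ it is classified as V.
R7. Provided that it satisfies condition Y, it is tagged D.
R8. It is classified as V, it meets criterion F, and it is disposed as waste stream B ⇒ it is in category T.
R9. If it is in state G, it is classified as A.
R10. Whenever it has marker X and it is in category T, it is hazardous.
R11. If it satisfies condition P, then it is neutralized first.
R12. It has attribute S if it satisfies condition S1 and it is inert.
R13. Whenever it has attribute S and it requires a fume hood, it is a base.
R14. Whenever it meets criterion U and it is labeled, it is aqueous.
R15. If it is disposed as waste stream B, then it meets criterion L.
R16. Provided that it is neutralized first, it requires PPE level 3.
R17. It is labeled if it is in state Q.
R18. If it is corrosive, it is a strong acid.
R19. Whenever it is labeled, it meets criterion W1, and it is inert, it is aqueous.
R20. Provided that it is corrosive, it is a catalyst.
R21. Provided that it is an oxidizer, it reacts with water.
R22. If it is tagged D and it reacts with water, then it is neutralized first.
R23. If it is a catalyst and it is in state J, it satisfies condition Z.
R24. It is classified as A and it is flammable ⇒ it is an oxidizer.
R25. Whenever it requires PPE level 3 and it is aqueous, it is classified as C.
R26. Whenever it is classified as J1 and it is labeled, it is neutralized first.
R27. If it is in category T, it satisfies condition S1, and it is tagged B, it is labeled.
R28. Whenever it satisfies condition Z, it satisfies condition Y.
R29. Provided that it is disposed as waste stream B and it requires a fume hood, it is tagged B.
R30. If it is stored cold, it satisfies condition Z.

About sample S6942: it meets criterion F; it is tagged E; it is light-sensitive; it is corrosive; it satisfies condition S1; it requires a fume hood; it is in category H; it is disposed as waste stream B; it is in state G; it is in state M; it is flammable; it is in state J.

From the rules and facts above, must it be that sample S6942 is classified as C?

No

Forward chaining from the given facts derives: is volatile, is classified as V, is in category T, is classified as A, meets criterion L, is a strong acid, is a catalyst, satisfies condition Z, is an oxidizer, satisfies condition Y, is tagged B, is classified as W, meets criterion N, is tagged D, reacts with water, is neutralized first, is labeled, meets criterion K, requires PPE level 3.
The only rule concluding "it is classified as C" is R25, which needs "it is aqueous"; that is never established.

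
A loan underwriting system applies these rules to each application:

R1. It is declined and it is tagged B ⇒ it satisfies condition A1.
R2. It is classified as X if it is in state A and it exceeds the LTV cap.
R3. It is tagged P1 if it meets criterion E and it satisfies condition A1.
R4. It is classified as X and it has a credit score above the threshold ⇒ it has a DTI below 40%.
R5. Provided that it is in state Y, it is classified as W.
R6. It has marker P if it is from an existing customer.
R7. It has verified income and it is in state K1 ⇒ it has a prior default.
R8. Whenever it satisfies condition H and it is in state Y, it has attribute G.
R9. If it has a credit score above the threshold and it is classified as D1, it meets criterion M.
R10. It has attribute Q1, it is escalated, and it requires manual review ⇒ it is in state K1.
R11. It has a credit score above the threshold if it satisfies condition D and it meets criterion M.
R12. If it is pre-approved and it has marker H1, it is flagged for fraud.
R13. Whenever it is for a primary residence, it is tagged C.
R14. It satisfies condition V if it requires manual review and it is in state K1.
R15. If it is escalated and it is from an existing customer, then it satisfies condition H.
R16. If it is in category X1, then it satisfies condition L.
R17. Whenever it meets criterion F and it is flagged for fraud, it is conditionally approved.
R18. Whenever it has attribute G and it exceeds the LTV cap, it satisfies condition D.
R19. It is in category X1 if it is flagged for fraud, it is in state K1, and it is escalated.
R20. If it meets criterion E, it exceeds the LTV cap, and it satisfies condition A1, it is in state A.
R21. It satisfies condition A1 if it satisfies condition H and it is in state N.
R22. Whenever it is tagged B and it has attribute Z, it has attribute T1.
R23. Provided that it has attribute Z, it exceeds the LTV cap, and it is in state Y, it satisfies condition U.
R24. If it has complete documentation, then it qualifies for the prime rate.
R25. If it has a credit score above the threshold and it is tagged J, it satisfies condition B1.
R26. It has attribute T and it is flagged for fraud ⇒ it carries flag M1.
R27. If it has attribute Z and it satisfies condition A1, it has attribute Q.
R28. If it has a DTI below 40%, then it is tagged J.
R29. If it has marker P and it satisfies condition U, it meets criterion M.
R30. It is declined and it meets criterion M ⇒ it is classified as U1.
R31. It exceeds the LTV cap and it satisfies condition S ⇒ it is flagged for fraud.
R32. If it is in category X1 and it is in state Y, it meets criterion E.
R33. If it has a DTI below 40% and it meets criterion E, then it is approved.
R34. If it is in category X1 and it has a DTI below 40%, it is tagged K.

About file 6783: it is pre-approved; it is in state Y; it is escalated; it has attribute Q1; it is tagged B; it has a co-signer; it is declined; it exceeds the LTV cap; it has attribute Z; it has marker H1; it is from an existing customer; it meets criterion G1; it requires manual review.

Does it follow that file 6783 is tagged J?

Yes

By R1 (it is declined, it is tagged B): it satisfies condition A1.
By R6 (it is from an existing customer): it has marker P.
By R10 (it has attribute Q1, it is escalated, it requires manual review): it is in state K1.
By R12 (it is pre-approved, it has marker H1): it is flagged for fraud.
By R15 (it is escalated, it is from an existing customer): it satisfies condition H.
By R19 (it is flagged for fraud, it is in state K1, it is escalated): it is in category X1.
By R23 (it has attribute Z, it exceeds the LTV cap, it is in state Y): it satisfies condition U.
By R29 (it has marker P, it satisfies condition U): it meets criterion M.
By R32 (it is in category X1, it is in state Y): it meets criterion E.
By R8 (it satisfies condition H, it is in state Y): it has attribute G.
By R18 (it has attribute G, it exceeds the LTV cap): it satisfies condition D.
By R20 (it meets criterion E, it exceeds the LTV cap, it satisfies condition A1): it is in state A.
By R2 (it is in state A, it exceeds the LTV cap): it is classified as X.
By R11 (it satisfies condition D, it meets criterion M): it has a credit score above the threshold.
By R4 (it is classified as X, it has a credit score above the threshold): it has a DTI below 40%.
By R28 (it has a DTI below 40%): it is tagged J.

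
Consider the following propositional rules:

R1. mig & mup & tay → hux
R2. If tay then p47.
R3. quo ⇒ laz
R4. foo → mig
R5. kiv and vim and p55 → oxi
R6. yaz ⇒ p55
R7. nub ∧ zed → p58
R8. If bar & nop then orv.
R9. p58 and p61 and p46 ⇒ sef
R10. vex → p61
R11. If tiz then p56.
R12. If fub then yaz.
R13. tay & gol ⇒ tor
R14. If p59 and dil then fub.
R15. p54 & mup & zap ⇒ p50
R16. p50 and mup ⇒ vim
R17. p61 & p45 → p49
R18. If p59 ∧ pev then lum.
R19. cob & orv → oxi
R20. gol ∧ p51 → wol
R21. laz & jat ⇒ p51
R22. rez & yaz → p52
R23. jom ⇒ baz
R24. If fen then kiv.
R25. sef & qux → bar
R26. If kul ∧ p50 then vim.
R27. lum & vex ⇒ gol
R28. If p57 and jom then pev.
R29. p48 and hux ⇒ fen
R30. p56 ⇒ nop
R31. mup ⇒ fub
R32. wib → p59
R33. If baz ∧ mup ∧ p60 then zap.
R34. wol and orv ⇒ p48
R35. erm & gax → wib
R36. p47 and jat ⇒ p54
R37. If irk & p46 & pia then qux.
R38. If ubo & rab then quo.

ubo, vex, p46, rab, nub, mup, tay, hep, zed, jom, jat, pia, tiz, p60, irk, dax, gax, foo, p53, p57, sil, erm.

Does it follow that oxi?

Yes

p47  (by R2: tay)
mig  (by R4: foo)
p58  (by R7: nub, zed)
p61  (by R10: vex)
p56  (by R11: tiz)
baz  (by R23: jom)
pev  (by R28: p57, jom)
nop  (by R30: p56)
fub  (by R31: mup)
zap  (by R33: baz, mup, p60)
wib  (by R35: erm, gax)
p54  (by R36: p47, jat)
qux  (by R37: irk, p46, pia)
quo  (by R38: ubo, rab)
hux  (by R1: mig, mup, tay)
laz  (by R3: quo)
sef  (by R9: p58, p61, p46)
yaz  (by R12: fub)
p50  (by R15: p54, mup, zap)
vim  (by R16: p50, mup)
p51  (by R21: laz, jat)
bar  (by R25: sef, qux)
p59  (by R32: wib)
p55  (by R6: yaz)
orv  (by R8: bar, nop)
lum  (by R18: p59, pev)
gol  (by R27: lum, vex)
wol  (by R20: gol, p51)
p48  (by R34: wol, orv)
fen  (by R29: p48, hux)
kiv  (by R24: fen)
oxi  (by R5: kiv, vim, p55)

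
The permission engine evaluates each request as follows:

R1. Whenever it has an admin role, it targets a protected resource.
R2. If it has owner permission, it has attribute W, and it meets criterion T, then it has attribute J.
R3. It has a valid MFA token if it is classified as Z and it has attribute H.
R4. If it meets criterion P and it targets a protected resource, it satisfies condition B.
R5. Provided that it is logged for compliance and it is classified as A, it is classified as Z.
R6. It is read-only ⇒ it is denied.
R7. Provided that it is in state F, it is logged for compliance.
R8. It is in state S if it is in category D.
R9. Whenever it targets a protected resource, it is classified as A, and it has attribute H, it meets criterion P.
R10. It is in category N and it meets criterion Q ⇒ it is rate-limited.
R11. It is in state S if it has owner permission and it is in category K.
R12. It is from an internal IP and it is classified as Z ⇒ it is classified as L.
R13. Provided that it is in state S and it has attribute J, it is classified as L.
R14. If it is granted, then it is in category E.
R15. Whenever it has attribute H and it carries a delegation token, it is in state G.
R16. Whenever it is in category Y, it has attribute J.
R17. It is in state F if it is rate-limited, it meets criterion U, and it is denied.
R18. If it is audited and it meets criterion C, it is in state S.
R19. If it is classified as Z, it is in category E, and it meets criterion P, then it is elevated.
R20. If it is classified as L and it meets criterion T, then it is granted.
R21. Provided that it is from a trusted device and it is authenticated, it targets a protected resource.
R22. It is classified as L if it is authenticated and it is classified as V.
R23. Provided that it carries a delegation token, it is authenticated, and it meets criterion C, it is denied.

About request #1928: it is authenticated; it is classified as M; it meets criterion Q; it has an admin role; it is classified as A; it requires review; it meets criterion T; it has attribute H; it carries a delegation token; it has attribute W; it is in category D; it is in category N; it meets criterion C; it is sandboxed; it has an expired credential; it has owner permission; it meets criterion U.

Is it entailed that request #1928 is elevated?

By R1 (it has an admin role): it targets a protected resource.
By R2 (it has owner permission, it has attribute W, it meets criterion T): it has attribute J.
By R8 (it is in category D): it is in state S.
By R9 (it targets a protected resource, it is classified as A, it has attribute H): it meets criterion P.
By R10 (it is in category N, it meets criterion Q): it is rate-limited.
By R13 (it is in state S, it has attribute J): it is classified as L.
By R20 (it is classified as L, it meets criterion T): it is granted.
By R23 (it carries a delegation token, it is authenticated, it meets criterion C): it is denied.
By R14 (it is granted): it is in category E.
By R17 (it is rate-limited, it meets criterion U, it is denied): it is in state F.
By R7 (it is in state F): it is logged for compliance.
By R5 (it is logged for compliance, it is classified as A): it is classified as Z.
By R19 (it is classified as Z, it is in category E, it meets criterion P): it is elevated.

Yes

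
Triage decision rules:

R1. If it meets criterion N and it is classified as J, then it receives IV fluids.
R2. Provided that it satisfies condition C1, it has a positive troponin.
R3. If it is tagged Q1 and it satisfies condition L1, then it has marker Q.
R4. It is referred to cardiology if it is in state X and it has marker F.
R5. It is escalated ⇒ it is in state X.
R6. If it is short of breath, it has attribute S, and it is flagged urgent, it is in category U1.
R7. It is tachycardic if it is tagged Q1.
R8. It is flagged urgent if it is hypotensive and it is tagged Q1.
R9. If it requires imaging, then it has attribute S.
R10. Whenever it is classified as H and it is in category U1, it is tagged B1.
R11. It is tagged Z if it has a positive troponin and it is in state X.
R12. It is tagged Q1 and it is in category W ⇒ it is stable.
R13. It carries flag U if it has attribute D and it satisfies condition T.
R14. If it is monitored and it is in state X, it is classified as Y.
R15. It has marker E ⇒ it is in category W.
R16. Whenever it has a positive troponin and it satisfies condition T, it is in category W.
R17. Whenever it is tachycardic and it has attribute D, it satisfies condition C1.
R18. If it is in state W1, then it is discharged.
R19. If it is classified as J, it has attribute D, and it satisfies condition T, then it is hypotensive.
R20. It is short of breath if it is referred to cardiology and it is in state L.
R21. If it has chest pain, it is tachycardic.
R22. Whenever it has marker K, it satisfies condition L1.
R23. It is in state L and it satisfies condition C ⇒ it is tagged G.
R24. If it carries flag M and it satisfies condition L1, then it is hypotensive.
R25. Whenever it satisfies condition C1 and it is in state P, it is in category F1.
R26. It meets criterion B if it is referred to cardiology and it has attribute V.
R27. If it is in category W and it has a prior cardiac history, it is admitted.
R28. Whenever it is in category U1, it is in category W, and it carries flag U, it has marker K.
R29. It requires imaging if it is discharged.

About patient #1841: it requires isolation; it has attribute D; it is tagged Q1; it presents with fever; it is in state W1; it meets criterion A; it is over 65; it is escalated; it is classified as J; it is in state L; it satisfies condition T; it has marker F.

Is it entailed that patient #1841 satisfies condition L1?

Yes

By R5 (it is escalated): it is in state X.
By R7 (it is tagged Q1): it is tachycardic.
By R13 (it has attribute D, it satisfies condition T): it carries flag U.
By R17 (it is tachycardic, it has attribute D): it satisfies condition C1.
By R18 (it is in state W1): it is discharged.
By R19 (it is classified as J, it has attribute D, it satisfies condition T): it is hypotensive.
By R29 (it is discharged): it requires imaging.
By R2 (it satisfies condition C1): it has a positive troponin.
By R4 (it is in state X, it has marker F): it is referred to cardiology.
By R8 (it is hypotensive, it is tagged Q1): it is flagged urgent.
By R9 (it requires imaging): it has attribute S.
By R16 (it has a positive troponin, it satisfies condition T): it is in category W.
By R20 (it is referred to cardiology, it is in state L): it is short of breath.
By R6 (it is short of breath, it has attribute S, it is flagged urgent): it is in category U1.
By R28 (it is in category U1, it is in category W, it carries flag U): it has marker K.
By R22 (it has marker K): it satisfies condition L1.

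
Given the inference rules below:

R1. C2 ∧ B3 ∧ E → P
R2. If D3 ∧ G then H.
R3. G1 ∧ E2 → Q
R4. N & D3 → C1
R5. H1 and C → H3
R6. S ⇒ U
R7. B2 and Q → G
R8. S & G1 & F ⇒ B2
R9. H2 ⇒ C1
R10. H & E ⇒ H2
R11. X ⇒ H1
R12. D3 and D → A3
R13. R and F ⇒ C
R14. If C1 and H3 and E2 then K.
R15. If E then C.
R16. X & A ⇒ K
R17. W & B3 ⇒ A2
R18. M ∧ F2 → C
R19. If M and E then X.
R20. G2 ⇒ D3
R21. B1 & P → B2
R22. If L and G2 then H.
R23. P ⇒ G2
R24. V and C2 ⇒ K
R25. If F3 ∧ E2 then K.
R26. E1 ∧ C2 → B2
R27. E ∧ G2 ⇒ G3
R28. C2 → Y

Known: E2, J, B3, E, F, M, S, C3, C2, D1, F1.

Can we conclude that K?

No

Forward chaining from the given facts derives: P, U, C, X, G2, G3, Y, H1, D3, H3.
Rules concluding K: R14 needs C1; R16 needs A; R24 needs V; R25 needs F3 — none of these are established.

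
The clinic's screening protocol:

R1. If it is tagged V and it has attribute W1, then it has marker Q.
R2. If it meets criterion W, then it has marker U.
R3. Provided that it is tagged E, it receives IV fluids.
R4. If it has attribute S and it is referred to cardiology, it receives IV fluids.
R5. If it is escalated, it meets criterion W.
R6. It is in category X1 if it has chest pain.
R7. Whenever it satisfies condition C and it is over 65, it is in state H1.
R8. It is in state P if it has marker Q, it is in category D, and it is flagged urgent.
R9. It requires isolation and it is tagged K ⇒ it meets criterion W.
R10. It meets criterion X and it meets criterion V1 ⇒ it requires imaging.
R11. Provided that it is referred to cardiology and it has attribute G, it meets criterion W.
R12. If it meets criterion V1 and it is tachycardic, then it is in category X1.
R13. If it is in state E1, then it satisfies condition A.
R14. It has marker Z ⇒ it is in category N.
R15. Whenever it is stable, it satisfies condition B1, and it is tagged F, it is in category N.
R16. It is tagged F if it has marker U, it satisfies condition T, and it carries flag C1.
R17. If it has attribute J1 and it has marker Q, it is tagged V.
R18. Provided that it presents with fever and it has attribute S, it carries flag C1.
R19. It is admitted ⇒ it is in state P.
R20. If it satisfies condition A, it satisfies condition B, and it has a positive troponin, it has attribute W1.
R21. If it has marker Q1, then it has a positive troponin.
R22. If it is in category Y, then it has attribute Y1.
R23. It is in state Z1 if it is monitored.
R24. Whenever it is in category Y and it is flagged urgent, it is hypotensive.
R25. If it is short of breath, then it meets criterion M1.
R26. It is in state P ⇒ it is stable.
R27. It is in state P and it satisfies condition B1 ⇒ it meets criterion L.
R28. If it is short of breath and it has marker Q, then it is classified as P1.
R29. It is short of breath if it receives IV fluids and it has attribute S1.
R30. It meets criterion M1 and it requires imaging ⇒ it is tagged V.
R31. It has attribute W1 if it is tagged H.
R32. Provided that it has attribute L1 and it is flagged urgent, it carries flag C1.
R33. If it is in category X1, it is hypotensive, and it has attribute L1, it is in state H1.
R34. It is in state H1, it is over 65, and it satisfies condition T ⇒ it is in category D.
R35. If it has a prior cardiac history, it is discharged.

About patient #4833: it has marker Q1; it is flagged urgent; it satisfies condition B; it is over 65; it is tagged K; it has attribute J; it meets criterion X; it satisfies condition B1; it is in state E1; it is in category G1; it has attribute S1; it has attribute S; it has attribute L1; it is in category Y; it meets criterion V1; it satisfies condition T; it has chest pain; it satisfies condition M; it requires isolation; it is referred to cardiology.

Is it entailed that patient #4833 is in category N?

By R4 (it has attribute S, it is referred to cardiology): it receives IV fluids.
By R6 (it has chest pain): it is in category X1.
By R9 (it requires isolation, it is tagged K): it meets criterion W.
By R10 (it meets criterion X, it meets criterion V1): it requires imaging.
By R13 (it is in state E1): it satisfies condition A.
By R21 (it has marker Q1): it has a positive troponin.
By R24 (it is in category Y, it is flagged urgent): it is hypotensive.
By R29 (it receives IV fluids, it has attribute S1): it is short of breath.
By R32 (it has attribute L1, it is flagged urgent): it carries flag C1.
By R33 (it is in category X1, it is hypotensive, it has attribute L1): it is in state H1.
By R34 (it is in state H1, it is over 65, it satisfies condition T): it is in category D.
By R2 (it meets criterion W): it has marker U.
By R16 (it has marker U, it satisfies condition T, it carries flag C1): it is tagged F.
By R20 (it satisfies condition A, it satisfies condition B, it has a positive troponin): it has attribute W1.
By R25 (it is short of breath): it meets criterion M1.
By R30 (it meets criterion M1, it requires imaging): it is tagged V.
By R1 (it is tagged V, it has attribute W1): it has marker Q.
By R8 (it has marker Q, it is in category D, it is flagged urgent): it is in state P.
By R26 (it is in state P): it is stable.
By R15 (it is stable, it satisfies condition B1, it is tagged F): it is in category N.

Yes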